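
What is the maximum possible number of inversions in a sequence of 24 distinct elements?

276 inversions

The maximum occurs when the array is in strictly decreasing order: every one of the C(24, 2) pairs is inverted.
C(24, 2) = 24·23/2 = 276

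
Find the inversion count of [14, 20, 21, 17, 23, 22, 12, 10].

16

Count, for each position, how many later elements it exceeds:
14: 2
20: 3
21: 3
17: 2
23: 3
22: 2
12: 1
10: 0
Sum: 2 + 3 + 3 + 2 + 3 + 2 + 1 + 0 = 16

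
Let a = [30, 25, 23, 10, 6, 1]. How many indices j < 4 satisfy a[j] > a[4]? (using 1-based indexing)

The element at index 4 is 10.
Elements before it: 30, 25, 23
Those larger than 10: 30, 25, 23

3 such elements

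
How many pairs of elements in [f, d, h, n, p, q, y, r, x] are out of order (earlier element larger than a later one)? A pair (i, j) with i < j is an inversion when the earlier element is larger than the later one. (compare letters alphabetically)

3

Element-by-element contributions:
f → d → 1
d → none → 0
h → none → 0
n → none → 0
p → none → 0
q → none → 0
y → r, x → 2
r → none → 0
x → none → 0
Sum: 1 + 0 + 0 + 0 + 0 + 0 + 2 + 0 + 0 = 3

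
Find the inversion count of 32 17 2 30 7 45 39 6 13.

Count, for each position, how many later elements it exceeds:
32 → 17, 2, 30, 7, 6, 13 → 6
17 → 2, 7, 6, 13 → 4
2 → none → 0
30 → 7, 6, 13 → 3
7 → 6 → 1
45 → 39, 6, 13 → 3
39 → 6, 13 → 2
6 → none → 0
13 → none → 0
Sum: 6 + 4 + 0 + 3 + 1 + 3 + 2 + 0 + 0 = 19

There are 19 inversions.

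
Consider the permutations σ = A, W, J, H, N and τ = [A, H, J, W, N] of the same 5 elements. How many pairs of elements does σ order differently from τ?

3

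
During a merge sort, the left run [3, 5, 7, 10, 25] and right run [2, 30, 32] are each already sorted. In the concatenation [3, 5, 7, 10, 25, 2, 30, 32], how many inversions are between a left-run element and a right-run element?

Count, for every r in R, how many entries of L exceed r:
r = 2: 3, 5, 7, 10, 25 → 5
r = 30: none → 0
r = 32: none → 0
Cross-inversions: 5 + 0 + 0 = 5

5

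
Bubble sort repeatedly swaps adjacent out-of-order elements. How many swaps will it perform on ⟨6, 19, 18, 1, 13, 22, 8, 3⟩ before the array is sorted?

16 swaps

The minimum number of adjacent swaps to sort an array equals its inversion count, since every such swap removes exactly one inversion.
Count inversions — for each element, later elements that are smaller:
6: 1, 3 → 2
19: 18, 1, 13, 8, 3 → 5
18: 1, 13, 8, 3 → 4
1: none → 0
13: 8, 3 → 2
22: 8, 3 → 2
8: 3 → 1
3: none → 0
Total inversions: 2 + 5 + 4 + 0 + 2 + 2 + 1 + 0 = 16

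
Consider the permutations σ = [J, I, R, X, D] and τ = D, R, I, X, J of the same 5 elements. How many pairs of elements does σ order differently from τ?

8

Assign each item its position (1..5) in the first ordering, then rewrite the second ordering as that position sequence:
positions: J→1, I→2, R→3, X→4, D→5
second ordering as positions: [5, 3, 2, 4, 1]
Discordant pairs = inversions in this position sequence.
5: 3, 2, 4, 1 → 4
3: 2, 1 → 2
2: 1 → 1
4: 1 → 1
1: 0
Total: 4 + 2 + 1 + 1 + 0 = 8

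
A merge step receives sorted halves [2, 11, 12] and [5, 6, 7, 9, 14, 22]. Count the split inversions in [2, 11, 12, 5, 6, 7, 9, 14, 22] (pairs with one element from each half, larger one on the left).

8 cross-inversions

For each element r of the right run, count left-run elements greater than r:
r = 5: 11, 12 → 2
r = 6: 11, 12 → 2
r = 7: 11, 12 → 2
r = 9: 11, 12 → 2
r = 14: none → 0
r = 22: none → 0
Cross-inversions: 2 + 2 + 2 + 2 + 0 + 0 = 8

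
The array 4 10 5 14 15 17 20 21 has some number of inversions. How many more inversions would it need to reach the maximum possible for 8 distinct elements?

27 inversions short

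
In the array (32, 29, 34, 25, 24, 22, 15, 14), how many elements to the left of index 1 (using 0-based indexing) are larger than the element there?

The element at index 1 is 29.
Elements before it: 32
Those larger than 29: 32

1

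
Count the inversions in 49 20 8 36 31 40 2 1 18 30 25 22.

Inversions: 40

Count, for each position, how many later elements it exceeds:
49: 11
20: 4
8: 2
36: 7
31: 6
40: 6
2: 1
1: 0
18: 0
30: 2
25: 1
22: 0
Sum: 11 + 4 + 2 + 7 + 6 + 6 + 1 + 0 + 0 + 2 + 1 + 0 = 40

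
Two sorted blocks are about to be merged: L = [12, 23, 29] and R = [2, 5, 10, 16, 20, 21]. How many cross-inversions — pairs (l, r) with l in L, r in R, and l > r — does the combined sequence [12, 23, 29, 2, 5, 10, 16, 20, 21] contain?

15

Count, for every r in R, how many entries of L exceed r:
r = 2: 12, 23, 29 → 3
r = 5: 12, 23, 29 → 3
r = 10: 12, 23, 29 → 3
r = 16: 23, 29 → 2
r = 20: 23, 29 → 2
r = 21: 23, 29 → 2
Cross-inversions: 3 + 3 + 3 + 2 + 2 + 2 = 15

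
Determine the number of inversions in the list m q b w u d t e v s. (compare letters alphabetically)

19

Sweep left to right; for each value list the smaller values that follow it:
m: 3
q: 3
b: 0
w: 6
u: 4
d: 0
t: 2
e: 0
v: 1
s: 0
Sum: 3 + 3 + 0 + 6 + 4 + 0 + 2 + 0 + 1 + 0 = 19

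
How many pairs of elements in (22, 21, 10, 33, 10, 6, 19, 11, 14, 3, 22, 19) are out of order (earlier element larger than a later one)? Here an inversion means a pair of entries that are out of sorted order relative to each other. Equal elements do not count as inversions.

Count, for each position, how many later elements it exceeds:
22 → 21, 10, 10, 6, 19, 11, 14, 3, 19 → 9
21 → 10, 10, 6, 19, 11, 14, 3, 19 → 8
10 → 6, 3 → 2
33 → 10, 6, 19, 11, 14, 3, 22, 19 → 8
10 → 6, 3 → 2
6 → 3 → 1
19 → 11, 14, 3 → 3
11 → 3 → 1
14 → 3 → 1
3 → none → 0
22 → 19 → 1
19 → none → 0
Sum: 9 + 8 + 2 + 8 + 2 + 1 + 3 + 1 + 1 + 0 + 1 + 0 = 36

There are 36 inversions.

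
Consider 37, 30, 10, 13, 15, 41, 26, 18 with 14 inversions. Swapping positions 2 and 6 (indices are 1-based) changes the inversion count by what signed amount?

+1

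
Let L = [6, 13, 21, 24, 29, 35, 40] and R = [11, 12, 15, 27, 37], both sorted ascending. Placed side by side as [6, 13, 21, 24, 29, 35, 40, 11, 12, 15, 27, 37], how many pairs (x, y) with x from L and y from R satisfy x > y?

Take each right-half value and tally the left-half values above it:
r = 11: 13, 21, 24, 29, 35, 40 → 6
r = 12: 13, 21, 24, 29, 35, 40 → 6
r = 15: 21, 24, 29, 35, 40 → 5
r = 27: 29, 35, 40 → 3
r = 37: 40 → 1
Cross-inversions: 6 + 6 + 5 + 3 + 1 = 21

21 cross-inversions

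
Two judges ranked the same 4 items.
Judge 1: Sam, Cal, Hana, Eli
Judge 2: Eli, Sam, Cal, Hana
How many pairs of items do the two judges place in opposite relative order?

3 discordant pairs

Assign each item its position (1..4) in the first ordering, then rewrite the second ordering as that position sequence:
positions: Sam→1, Cal→2, Hana→3, Eli→4
second ordering as positions: [4, 1, 2, 3]
Discordant pairs = inversions in this position sequence.
4: 1, 2, 3 → 3
1: 0
2: 0
3: 0
Total: 3 + 0 + 0 + 0 = 3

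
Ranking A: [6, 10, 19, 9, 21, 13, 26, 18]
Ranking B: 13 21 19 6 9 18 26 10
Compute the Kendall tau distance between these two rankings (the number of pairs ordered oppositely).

15 discordant pairs

Assign each item its position (1..8) in the first ordering, then rewrite the second ordering as that position sequence:
positions: 6→1, 10→2, 19→3, 9→4, 21→5, 13→6, 26→7, 18→8
second ordering as positions: [6, 5, 3, 1, 4, 8, 7, 2]
Discordant pairs = inversions in this position sequence.
6: 5, 3, 1, 4, 2 → 5
5: 3, 1, 4, 2 → 4
3: 1, 2 → 2
1: 0
4: 2 → 1
8: 7, 2 → 2
7: 2 → 1
2: 0
Total: 5 + 4 + 2 + 0 + 1 + 2 + 1 + 0 = 15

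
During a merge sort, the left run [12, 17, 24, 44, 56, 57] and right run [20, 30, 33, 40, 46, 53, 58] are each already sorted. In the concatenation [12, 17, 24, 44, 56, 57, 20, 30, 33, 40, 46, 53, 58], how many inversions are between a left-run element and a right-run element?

For each element r of the right run, count left-run elements greater than r:
r = 20: 24, 44, 56, 57 → 4
r = 30: 44, 56, 57 → 3
r = 33: 44, 56, 57 → 3
r = 40: 44, 56, 57 → 3
r = 46: 56, 57 → 2
r = 53: 56, 57 → 2
r = 58: none → 0
Cross-inversions: 4 + 3 + 3 + 3 + 2 + 2 + 0 = 17

17 cross-inversions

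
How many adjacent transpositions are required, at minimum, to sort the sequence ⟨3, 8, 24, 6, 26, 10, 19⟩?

Each adjacent swap fixes exactly one inversion, so the minimum swap count equals the number of inversions.
Count inversions — for each element, later elements that are smaller:
3: none → 0
8: 6 → 1
24: 6, 10, 19 → 3
6: none → 0
26: 10, 19 → 2
10: none → 0
19: none → 0
Total inversions: 0 + 1 + 3 + 0 + 2 + 0 + 0 = 6

There are 6 adjacent swaps.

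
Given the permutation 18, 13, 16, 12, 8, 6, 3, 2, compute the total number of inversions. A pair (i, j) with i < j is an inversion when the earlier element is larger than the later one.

Sweep left to right; for each value list the smaller values that follow it:
18 → 13, 16, 12, 8, 6, 3, 2 → 7
13 → 12, 8, 6, 3, 2 → 5
16 → 12, 8, 6, 3, 2 → 5
12 → 8, 6, 3, 2 → 4
8 → 6, 3, 2 → 3
6 → 3, 2 → 2
3 → 2 → 1
2 → none → 0
Sum: 7 + 5 + 5 + 4 + 3 + 2 + 1 + 0 = 27

There are 27 inversions.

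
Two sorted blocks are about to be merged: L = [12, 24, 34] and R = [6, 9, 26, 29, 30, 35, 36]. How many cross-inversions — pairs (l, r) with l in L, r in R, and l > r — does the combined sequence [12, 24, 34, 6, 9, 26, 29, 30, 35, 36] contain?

For each element r of the right run, count left-run elements greater than r:
r = 6: 12, 24, 34 → 3
r = 9: 12, 24, 34 → 3
r = 26: 34 → 1
r = 29: 34 → 1
r = 30: 34 → 1
r = 35: none → 0
r = 36: none → 0
Cross-inversions: 3 + 3 + 1 + 1 + 1 + 0 + 0 = 9

There are 9 cross-inversions.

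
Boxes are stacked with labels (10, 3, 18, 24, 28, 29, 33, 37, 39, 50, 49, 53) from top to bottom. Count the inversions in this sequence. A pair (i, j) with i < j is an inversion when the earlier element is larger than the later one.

Element-by-element contributions:
10 → 3 → 1
3 → none → 0
18 → none → 0
24 → none → 0
28 → none → 0
29 → none → 0
33 → none → 0
37 → none → 0
39 → none → 0
50 → 49 → 1
49 → none → 0
53 → none → 0
Sum: 1 + 0 + 0 + 0 + 0 + 0 + 0 + 0 + 0 + 1 + 0 + 0 = 2

2 out-of-order pairs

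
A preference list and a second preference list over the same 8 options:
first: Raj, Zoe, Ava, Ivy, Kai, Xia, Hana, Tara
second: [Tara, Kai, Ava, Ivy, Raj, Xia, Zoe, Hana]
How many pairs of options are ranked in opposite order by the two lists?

There are 16 pairs.

Assign each item its position (1..8) in the first ordering, then rewrite the second ordering as that position sequence:
positions: Raj→1, Zoe→2, Ava→3, Ivy→4, Kai→5, Xia→6, Hana→7, Tara→8
second ordering as positions: [8, 5, 3, 4, 1, 6, 2, 7]
Discordant pairs = inversions in this position sequence.
8: 5, 3, 4, 1, 6, 2, 7 → 7
5: 3, 4, 1, 2 → 4
3: 1, 2 → 2
4: 1, 2 → 2
1: 0
6: 2 → 1
2: 0
7: 0
Total: 7 + 4 + 2 + 2 + 0 + 1 + 0 + 0 = 16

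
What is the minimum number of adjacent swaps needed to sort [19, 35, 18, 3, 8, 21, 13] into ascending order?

13

Minimum adjacent swaps = number of inversions (each swap of adjacent out-of-order elements removes one inversion and no swap can remove more).
Count inversions — for each element, later elements that are smaller:
19: 18, 3, 8, 13 → 4
35: 18, 3, 8, 21, 13 → 5
18: 3, 8, 13 → 3
3: none → 0
8: none → 0
21: 13 → 1
13: none → 0
Total inversions: 4 + 5 + 3 + 0 + 0 + 1 + 0 = 13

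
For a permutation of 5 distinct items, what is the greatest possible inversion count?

10 inversions

A reversed (strictly descending) arrangement makes every pair an inversion, giving C(5, 2) inversions.
C(5, 2) = 5·4/2 = 10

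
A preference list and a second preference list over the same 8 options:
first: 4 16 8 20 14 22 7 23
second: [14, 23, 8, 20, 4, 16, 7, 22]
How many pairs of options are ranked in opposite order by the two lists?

Pairs: 15

Assign each item its position (1..8) in the first ordering, then rewrite the second ordering as that position sequence:
positions: 4→1, 16→2, 8→3, 20→4, 14→5, 22→6, 7→7, 23→8
second ordering as positions: [5, 8, 3, 4, 1, 2, 7, 6]
Discordant pairs = inversions in this position sequence.
5: 3, 4, 1, 2 → 4
8: 3, 4, 1, 2, 7, 6 → 6
3: 1, 2 → 2
4: 1, 2 → 2
1: 0
2: 0
7: 6 → 1
6: 0
Total: 4 + 6 + 2 + 2 + 0 + 0 + 1 + 0 = 15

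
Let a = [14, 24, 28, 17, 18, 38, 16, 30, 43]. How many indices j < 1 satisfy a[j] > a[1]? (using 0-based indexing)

The element at index 1 is 24.
Elements before it: 14
None of them are larger than 24.

0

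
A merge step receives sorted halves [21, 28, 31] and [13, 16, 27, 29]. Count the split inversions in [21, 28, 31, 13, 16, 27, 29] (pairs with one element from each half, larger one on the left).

9 cross-inversions

Take each right-half value and tally the left-half values above it:
r = 13: 21, 28, 31 → 3
r = 16: 21, 28, 31 → 3
r = 27: 28, 31 → 2
r = 29: 31 → 1
Cross-inversions: 3 + 3 + 2 + 1 = 9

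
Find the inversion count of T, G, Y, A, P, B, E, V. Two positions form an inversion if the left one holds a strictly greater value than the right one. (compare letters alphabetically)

Count, for each position, how many later elements it exceeds:
T → G, A, P, B, E → 5
G → A, B, E → 3
Y → A, P, B, E, V → 5
A → none → 0
P → B, E → 2
B → none → 0
E → none → 0
V → none → 0
Sum: 5 + 3 + 5 + 0 + 2 + 0 + 0 + 0 = 15

There are 15 inversions.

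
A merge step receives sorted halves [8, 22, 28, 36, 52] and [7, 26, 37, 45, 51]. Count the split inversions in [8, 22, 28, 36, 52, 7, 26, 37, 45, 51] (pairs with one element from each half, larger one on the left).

11

Count, for every r in R, how many entries of L exceed r:
r = 7: 8, 22, 28, 36, 52 → 5
r = 26: 28, 36, 52 → 3
r = 37: 52 → 1
r = 45: 52 → 1
r = 51: 52 → 1
Cross-inversions: 5 + 3 + 1 + 1 + 1 = 11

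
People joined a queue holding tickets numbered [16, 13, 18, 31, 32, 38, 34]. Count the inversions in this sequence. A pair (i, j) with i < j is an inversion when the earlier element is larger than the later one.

Count, for each position, how many later elements it exceeds:
16: 1
13: 0
18: 0
31: 0
32: 0
38: 1
34: 0
Sum: 1 + 0 + 0 + 0 + 0 + 1 + 0 = 2

There are 2 inversions.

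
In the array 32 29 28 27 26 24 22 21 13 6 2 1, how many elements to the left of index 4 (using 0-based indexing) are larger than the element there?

The element at index 4 is 26.
Elements before it: 32, 29, 28, 27
Those larger than 26: 32, 29, 28, 27

4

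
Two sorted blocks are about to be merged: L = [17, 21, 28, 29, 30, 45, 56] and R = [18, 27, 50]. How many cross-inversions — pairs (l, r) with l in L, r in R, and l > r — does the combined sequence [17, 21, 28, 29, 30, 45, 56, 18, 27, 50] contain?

Cross-inversions: 12

Count, for every r in R, how many entries of L exceed r:
r = 18: 21, 28, 29, 30, 45, 56 → 6
r = 27: 28, 29, 30, 45, 56 → 5
r = 50: 56 → 1
Cross-inversions: 6 + 5 + 1 = 12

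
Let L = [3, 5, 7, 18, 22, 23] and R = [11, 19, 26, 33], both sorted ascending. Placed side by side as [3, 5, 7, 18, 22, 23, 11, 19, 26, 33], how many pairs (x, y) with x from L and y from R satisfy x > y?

5 split inversions

For each element r of the right run, count left-run elements greater than r:
r = 11: 18, 22, 23 → 3
r = 19: 22, 23 → 2
r = 26: none → 0
r = 33: none → 0
Cross-inversions: 3 + 2 + 0 + 0 = 5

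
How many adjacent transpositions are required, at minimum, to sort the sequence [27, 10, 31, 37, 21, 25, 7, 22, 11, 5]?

There are 32 swaps.

The minimum number of adjacent swaps to sort an array equals its inversion count, since every such swap removes exactly one inversion.
Count inversions — for each element, later elements that are smaller:
27: 10, 21, 25, 7, 22, 11, 5 → 7
10: 7, 5 → 2
31: 21, 25, 7, 22, 11, 5 → 6
37: 21, 25, 7, 22, 11, 5 → 6
21: 7, 11, 5 → 3
25: 7, 22, 11, 5 → 4
7: 5 → 1
22: 11, 5 → 2
11: 5 → 1
5: none → 0
Total inversions: 7 + 2 + 6 + 6 + 3 + 4 + 1 + 2 + 1 + 0 = 32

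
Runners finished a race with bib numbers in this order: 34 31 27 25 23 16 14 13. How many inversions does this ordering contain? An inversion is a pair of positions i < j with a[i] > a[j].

28 out-of-order pairs

For each element, count later entries that are smaller:
34 → 31, 27, 25, 23, 16, 14, 13 → 7
31 → 27, 25, 23, 16, 14, 13 → 6
27 → 25, 23, 16, 14, 13 → 5
25 → 23, 16, 14, 13 → 4
23 → 16, 14, 13 → 3
16 → 14, 13 → 2
14 → 13 → 1
13 → none → 0
Sum: 7 + 6 + 5 + 4 + 3 + 2 + 1 + 0 = 28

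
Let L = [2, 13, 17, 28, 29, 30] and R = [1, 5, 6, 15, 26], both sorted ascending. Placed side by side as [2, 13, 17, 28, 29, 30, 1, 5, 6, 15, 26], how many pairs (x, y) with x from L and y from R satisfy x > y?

There are 23 split inversions.

Take each right-half value and tally the left-half values above it:
r = 1: 2, 13, 17, 28, 29, 30 → 6
r = 5: 13, 17, 28, 29, 30 → 5
r = 6: 13, 17, 28, 29, 30 → 5
r = 15: 17, 28, 29, 30 → 4
r = 26: 28, 29, 30 → 3
Cross-inversions: 6 + 5 + 5 + 4 + 3 = 23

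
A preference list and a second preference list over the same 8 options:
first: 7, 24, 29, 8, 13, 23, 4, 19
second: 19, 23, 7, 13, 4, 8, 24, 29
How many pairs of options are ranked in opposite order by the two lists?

Assign each item its position (1..8) in the first ordering, then rewrite the second ordering as that position sequence:
positions: 7→1, 24→2, 29→3, 8→4, 13→5, 23→6, 4→7, 19→8
second ordering as positions: [8, 6, 1, 5, 7, 4, 2, 3]
Discordant pairs = inversions in this position sequence.
8: 6, 1, 5, 7, 4, 2, 3 → 7
6: 1, 5, 4, 2, 3 → 5
1: 0
5: 4, 2, 3 → 3
7: 4, 2, 3 → 3
4: 2, 3 → 2
2: 0
3: 0
Total: 7 + 5 + 0 + 3 + 3 + 2 + 0 + 0 = 20

20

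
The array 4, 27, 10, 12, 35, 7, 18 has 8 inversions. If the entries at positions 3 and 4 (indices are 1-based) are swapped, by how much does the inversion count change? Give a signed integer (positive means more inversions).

Positions 3 and 4 hold 10 and 12; after swapping, the array is [4, 27, 12, 10, 35, 7, 18].
Element-by-element contributions:
4 → none → 0
27 → 12, 10, 7, 18 → 4
12 → 10, 7 → 2
10 → 7 → 1
35 → 7, 18 → 2
7 → none → 0
18 → none → 0
Sum: 0 + 4 + 2 + 1 + 2 + 0 + 0 = 9
Change: 9 − 8 = +1

+1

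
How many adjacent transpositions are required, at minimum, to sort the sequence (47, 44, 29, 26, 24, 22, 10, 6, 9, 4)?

44

The minimum number of adjacent swaps to sort an array equals its inversion count, since every such swap removes exactly one inversion.
Count inversions — for each element, later elements that are smaller:
47: 44, 29, 26, 24, 22, 10, 6, 9, 4 → 9
44: 29, 26, 24, 22, 10, 6, 9, 4 → 8
29: 26, 24, 22, 10, 6, 9, 4 → 7
26: 24, 22, 10, 6, 9, 4 → 6
24: 22, 10, 6, 9, 4 → 5
22: 10, 6, 9, 4 → 4
10: 6, 9, 4 → 3
6: 4 → 1
9: 4 → 1
4: none → 0
Total inversions: 9 + 8 + 7 + 6 + 5 + 4 + 3 + 1 + 1 + 0 = 44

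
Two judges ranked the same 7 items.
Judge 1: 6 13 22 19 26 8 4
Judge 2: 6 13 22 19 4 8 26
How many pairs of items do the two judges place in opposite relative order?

Discordant pairs: 3

Assign each item its position (1..7) in the first ordering, then rewrite the second ordering as that position sequence:
positions: 6→1, 13→2, 22→3, 19→4, 26→5, 8→6, 4→7
second ordering as positions: [1, 2, 3, 4, 7, 6, 5]
Discordant pairs = inversions in this position sequence.
1: 0
2: 0
3: 0
4: 0
7: 6, 5 → 2
6: 5 → 1
5: 0
Total: 0 + 0 + 0 + 0 + 2 + 1 + 0 = 3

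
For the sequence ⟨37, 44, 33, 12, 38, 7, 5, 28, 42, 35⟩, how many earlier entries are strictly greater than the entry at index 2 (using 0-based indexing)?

2 such elements

The element at index 2 is 33.
Elements before it: 37, 44
Those larger than 33: 37, 44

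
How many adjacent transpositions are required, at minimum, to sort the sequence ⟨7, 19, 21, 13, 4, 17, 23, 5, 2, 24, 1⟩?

Minimum adjacent swaps = number of inversions (each swap of adjacent out-of-order elements removes one inversion and no swap can remove more).
Count inversions — for each element, later elements that are smaller:
7: 4, 5, 2, 1 → 4
19: 13, 4, 17, 5, 2, 1 → 6
21: 13, 4, 17, 5, 2, 1 → 6
13: 4, 5, 2, 1 → 4
4: 2, 1 → 2
17: 5, 2, 1 → 3
23: 5, 2, 1 → 3
5: 2, 1 → 2
2: 1 → 1
24: 1 → 1
1: none → 0
Total inversions: 4 + 6 + 6 + 4 + 2 + 3 + 3 + 2 + 1 + 1 + 0 = 32

32 swaps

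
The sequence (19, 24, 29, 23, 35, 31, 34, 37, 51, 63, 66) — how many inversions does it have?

Out-of-order pairs: 4

Count, for each position, how many later elements it exceeds:
19: 0
24: 1
29: 1
23: 0
35: 2
31: 0
34: 0
37: 0
51: 0
63: 0
66: 0
Sum: 0 + 1 + 1 + 0 + 2 + 0 + 0 + 0 + 0 + 0 + 0 = 4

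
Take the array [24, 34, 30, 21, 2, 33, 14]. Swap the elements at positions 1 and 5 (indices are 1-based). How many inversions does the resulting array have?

There are 11 inversions.

Positions 1 and 5 hold 24 and 2; after swapping, the array is [2, 34, 30, 21, 24, 33, 14].
Count, for each position, how many later elements it exceeds:
2: 0
34: 5
30: 3
21: 1
24: 1
33: 1
14: 0
Sum: 0 + 5 + 3 + 1 + 1 + 1 + 0 = 11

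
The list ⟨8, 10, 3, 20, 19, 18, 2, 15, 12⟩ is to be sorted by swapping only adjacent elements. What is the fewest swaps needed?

18 swaps

Each adjacent swap fixes exactly one inversion, so the minimum swap count equals the number of inversions.
Count inversions — for each element, later elements that are smaller:
8: 3, 2 → 2
10: 3, 2 → 2
3: 2 → 1
20: 19, 18, 2, 15, 12 → 5
19: 18, 2, 15, 12 → 4
18: 2, 15, 12 → 3
2: none → 0
15: 12 → 1
12: none → 0
Total inversions: 2 + 2 + 1 + 5 + 4 + 3 + 0 + 1 + 0 = 18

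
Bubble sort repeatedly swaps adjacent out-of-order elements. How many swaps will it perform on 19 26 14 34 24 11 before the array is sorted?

Minimum adjacent swaps = number of inversions (each swap of adjacent out-of-order elements removes one inversion and no swap can remove more).
Count inversions — for each element, later elements that are smaller:
19: 14, 11 → 2
26: 14, 24, 11 → 3
14: 11 → 1
34: 24, 11 → 2
24: 11 → 1
11: none → 0
Total inversions: 2 + 3 + 1 + 2 + 1 + 0 = 9

9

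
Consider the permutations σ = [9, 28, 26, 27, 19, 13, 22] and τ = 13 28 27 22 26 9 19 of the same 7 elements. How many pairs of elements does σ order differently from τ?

12 discordant pairs

Assign each item its position (1..7) in the first ordering, then rewrite the second ordering as that position sequence:
positions: 9→1, 28→2, 26→3, 27→4, 19→5, 13→6, 22→7
second ordering as positions: [6, 2, 4, 7, 3, 1, 5]
Discordant pairs = inversions in this position sequence.
6: 2, 4, 3, 1, 5 → 5
2: 1 → 1
4: 3, 1 → 2
7: 3, 1, 5 → 3
3: 1 → 1
1: 0
5: 0
Total: 5 + 1 + 2 + 3 + 1 + 0 + 0 = 12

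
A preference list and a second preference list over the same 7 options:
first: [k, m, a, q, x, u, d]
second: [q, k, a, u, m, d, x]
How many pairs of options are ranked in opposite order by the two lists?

7

Assign each item its position (1..7) in the first ordering, then rewrite the second ordering as that position sequence:
positions: k→1, m→2, a→3, q→4, x→5, u→6, d→7
second ordering as positions: [4, 1, 3, 6, 2, 7, 5]
Discordant pairs = inversions in this position sequence.
4: 1, 3, 2 → 3
1: 0
3: 2 → 1
6: 2, 5 → 2
2: 0
7: 5 → 1
5: 0
Total: 3 + 0 + 1 + 2 + 0 + 1 + 0 = 7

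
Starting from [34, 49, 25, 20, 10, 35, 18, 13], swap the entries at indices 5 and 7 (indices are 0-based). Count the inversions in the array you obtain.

Positions 5 and 7 hold 35 and 13; after swapping, the array is [34, 49, 25, 20, 10, 13, 18, 35].
Count, for each position, how many later elements it exceeds:
34: 5
49: 6
25: 4
20: 3
10: 0
13: 0
18: 0
35: 0
Sum: 5 + 6 + 4 + 3 + 0 + 0 + 0 + 0 = 18

18 inversions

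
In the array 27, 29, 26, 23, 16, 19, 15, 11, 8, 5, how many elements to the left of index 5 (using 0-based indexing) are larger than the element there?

4 such elements

The element at index 5 is 19.
Elements before it: 27, 29, 26, 23, 16
Those larger than 19: 27, 29, 26, 23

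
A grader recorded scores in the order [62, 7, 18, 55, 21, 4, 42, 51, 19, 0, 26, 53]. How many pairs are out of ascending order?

34 inversions

For each element, count later entries that are smaller:
62 → 7, 18, 55, 21, 4, 42, 51, 19, 0, 26, 53 → 11
7 → 4, 0 → 2
18 → 4, 0 → 2
55 → 21, 4, 42, 51, 19, 0, 26, 53 → 8
21 → 4, 19, 0 → 3
4 → 0 → 1
42 → 19, 0, 26 → 3
51 → 19, 0, 26 → 3
19 → 0 → 1
0 → none → 0
26 → none → 0
53 → none → 0
Sum: 11 + 2 + 2 + 8 + 3 + 1 + 3 + 3 + 1 + 0 + 0 + 0 = 34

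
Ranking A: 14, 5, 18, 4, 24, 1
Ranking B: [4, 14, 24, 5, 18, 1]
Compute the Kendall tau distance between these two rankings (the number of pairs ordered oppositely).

5

Assign each item its position (1..6) in the first ordering, then rewrite the second ordering as that position sequence:
positions: 14→1, 5→2, 18→3, 4→4, 24→5, 1→6
second ordering as positions: [4, 1, 5, 2, 3, 6]
Discordant pairs = inversions in this position sequence.
4: 1, 2, 3 → 3
1: 0
5: 2, 3 → 2
2: 0
3: 0
6: 0
Total: 3 + 0 + 2 + 0 + 0 + 0 = 5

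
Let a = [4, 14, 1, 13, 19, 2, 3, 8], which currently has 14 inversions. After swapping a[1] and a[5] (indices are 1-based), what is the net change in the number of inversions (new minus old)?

+5

Positions 1 and 5 hold 4 and 19; after swapping, the array is [19, 14, 1, 13, 4, 2, 3, 8].
For each element, count later entries that are smaller:
19: 7
14: 6
1: 0
13: 4
4: 2
2: 0
3: 0
8: 0
Sum: 7 + 6 + 0 + 4 + 2 + 0 + 0 + 0 = 19
Change: 19 − 14 = +5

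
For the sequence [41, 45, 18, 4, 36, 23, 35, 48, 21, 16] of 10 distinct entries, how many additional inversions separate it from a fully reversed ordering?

Maximum inversions for 10 distinct elements is C(10, 2) = 10·9/2 = 45.
Current inversions — for each element, count later smaller elements:
41: 7
45: 7
18: 2
4: 0
36: 4
23: 2
35: 2
48: 2
21: 1
16: 0
Current total: 7 + 7 + 2 + 0 + 4 + 2 + 2 + 2 + 1 + 0 = 27
Shortfall: 45 − 27 = 18

18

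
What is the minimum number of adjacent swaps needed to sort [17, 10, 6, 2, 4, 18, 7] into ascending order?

Minimum adjacent swaps = number of inversions (each swap of adjacent out-of-order elements removes one inversion and no swap can remove more).
Count inversions — for each element, later elements that are smaller:
17: 10, 6, 2, 4, 7 → 5
10: 6, 2, 4, 7 → 4
6: 2, 4 → 2
2: none → 0
4: none → 0
18: 7 → 1
7: none → 0
Total inversions: 5 + 4 + 2 + 0 + 0 + 1 + 0 = 12

12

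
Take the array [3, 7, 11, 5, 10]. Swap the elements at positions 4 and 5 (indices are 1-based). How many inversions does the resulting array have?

Positions 4 and 5 hold 5 and 10; after swapping, the array is [3, 7, 11, 10, 5].
Sweep left to right; for each value list the smaller values that follow it:
3 → none → 0
7 → 5 → 1
11 → 10, 5 → 2
10 → 5 → 1
5 → none → 0
Sum: 0 + 1 + 2 + 1 + 0 = 4

4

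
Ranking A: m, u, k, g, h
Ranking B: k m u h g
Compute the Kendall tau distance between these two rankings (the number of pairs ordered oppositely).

Assign each item its position (1..5) in the first ordering, then rewrite the second ordering as that position sequence:
positions: m→1, u→2, k→3, g→4, h→5
second ordering as positions: [3, 1, 2, 5, 4]
Discordant pairs = inversions in this position sequence.
3: 1, 2 → 2
1: 0
2: 0
5: 4 → 1
4: 0
Total: 2 + 0 + 0 + 1 + 0 = 3

Discordant pairs: 3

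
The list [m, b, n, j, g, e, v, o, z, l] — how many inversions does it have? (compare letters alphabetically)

16 out-of-order pairs

Count, for each position, how many later elements it exceeds:
m: 5
b: 0
n: 4
j: 2
g: 1
e: 0
v: 2
o: 1
z: 1
l: 0
Sum: 5 + 0 + 4 + 2 + 1 + 0 + 2 + 1 + 1 + 0 = 16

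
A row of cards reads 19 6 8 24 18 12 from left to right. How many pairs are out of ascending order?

7 inversions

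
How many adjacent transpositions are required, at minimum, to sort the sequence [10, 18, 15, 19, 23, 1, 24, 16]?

Each adjacent swap fixes exactly one inversion, so the minimum swap count equals the number of inversions.
Count inversions — for each element, later elements that are smaller:
10: 1 → 1
18: 15, 1, 16 → 3
15: 1 → 1
19: 1, 16 → 2
23: 1, 16 → 2
1: none → 0
24: 16 → 1
16: none → 0
Total inversions: 1 + 3 + 1 + 2 + 2 + 0 + 1 + 0 = 10

10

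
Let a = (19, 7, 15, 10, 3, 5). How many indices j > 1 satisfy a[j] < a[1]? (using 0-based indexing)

2

The element at index 1 is 7.
Elements after it: 15, 10, 3, 5
Those smaller than 7: 3, 5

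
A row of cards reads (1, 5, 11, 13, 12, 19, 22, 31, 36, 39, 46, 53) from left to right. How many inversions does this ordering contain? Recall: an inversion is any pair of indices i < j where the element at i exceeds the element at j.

1 inversion

Element-by-element contributions:
1 → none → 0
5 → none → 0
11 → none → 0
13 → 12 → 1
12 → none → 0
19 → none → 0
22 → none → 0
31 → none → 0
36 → none → 0
39 → none → 0
46 → none → 0
53 → none → 0
Sum: 0 + 0 + 0 + 1 + 0 + 0 + 0 + 0 + 0 + 0 + 0 + 0 = 1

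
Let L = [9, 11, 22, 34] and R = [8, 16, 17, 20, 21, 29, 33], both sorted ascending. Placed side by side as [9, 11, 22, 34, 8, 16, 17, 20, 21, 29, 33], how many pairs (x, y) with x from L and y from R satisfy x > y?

14 cross-inversions

Count, for every r in R, how many entries of L exceed r:
r = 8: 9, 11, 22, 34 → 4
r = 16: 22, 34 → 2
r = 17: 22, 34 → 2
r = 20: 22, 34 → 2
r = 21: 22, 34 → 2
r = 29: 34 → 1
r = 33: 34 → 1
Cross-inversions: 4 + 2 + 2 + 2 + 2 + 1 + 1 = 14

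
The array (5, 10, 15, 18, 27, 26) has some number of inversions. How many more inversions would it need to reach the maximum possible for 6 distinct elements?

Maximum inversions for 6 distinct elements is C(6, 2) = 6·5/2 = 15.
Current inversions — for each element, count later smaller elements:
5: 0
10: 0
15: 0
18: 0
27: 1
26: 0
Current total: 0 + 0 + 0 + 0 + 1 + 0 = 1
Shortfall: 15 − 1 = 14

14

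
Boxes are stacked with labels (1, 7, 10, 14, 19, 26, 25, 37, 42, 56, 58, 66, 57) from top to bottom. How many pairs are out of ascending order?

3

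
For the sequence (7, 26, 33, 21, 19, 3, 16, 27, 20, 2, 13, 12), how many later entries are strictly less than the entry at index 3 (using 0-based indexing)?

7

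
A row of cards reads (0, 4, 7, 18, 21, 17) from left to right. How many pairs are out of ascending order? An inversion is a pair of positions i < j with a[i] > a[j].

2 inversions

Element-by-element contributions:
0 → none → 0
4 → none → 0
7 → none → 0
18 → 17 → 1
21 → 17 → 1
17 → none → 0
Sum: 0 + 0 + 0 + 1 + 1 + 0 = 2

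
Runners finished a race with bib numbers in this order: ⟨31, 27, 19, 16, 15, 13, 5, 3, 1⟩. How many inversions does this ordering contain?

36 inversions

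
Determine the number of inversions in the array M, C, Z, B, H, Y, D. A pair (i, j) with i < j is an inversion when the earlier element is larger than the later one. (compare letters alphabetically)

11 inversions

Inversion pairs (indices are 0-based):
(0,1): M > C
(0,3): M > B
(0,4): M > H
(0,6): M > D
(1,3): C > B
(2,3): Z > B
(2,4): Z > H
(2,5): Z > Y
(2,6): Z > D
(4,6): H > D
(5,6): Y > D
That's 11 pairs.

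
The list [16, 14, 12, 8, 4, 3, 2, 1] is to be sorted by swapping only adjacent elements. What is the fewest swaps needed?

The minimum number of adjacent swaps to sort an array equals its inversion count, since every such swap removes exactly one inversion.
Count inversions — for each element, later elements that are smaller:
16: 14, 12, 8, 4, 3, 2, 1 → 7
14: 12, 8, 4, 3, 2, 1 → 6
12: 8, 4, 3, 2, 1 → 5
8: 4, 3, 2, 1 → 4
4: 3, 2, 1 → 3
3: 2, 1 → 2
2: 1 → 1
1: none → 0
Total inversions: 7 + 6 + 5 + 4 + 3 + 2 + 1 + 0 = 28

28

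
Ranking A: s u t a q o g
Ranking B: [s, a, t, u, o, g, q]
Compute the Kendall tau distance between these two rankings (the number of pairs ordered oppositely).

Assign each item its position (1..7) in the first ordering, then rewrite the second ordering as that position sequence:
positions: s→1, u→2, t→3, a→4, q→5, o→6, g→7
second ordering as positions: [1, 4, 3, 2, 6, 7, 5]
Discordant pairs = inversions in this position sequence.
1: 0
4: 3, 2 → 2
3: 2 → 1
2: 0
6: 5 → 1
7: 5 → 1
5: 0
Total: 0 + 2 + 1 + 0 + 1 + 1 + 0 = 5

Discordant pairs: 5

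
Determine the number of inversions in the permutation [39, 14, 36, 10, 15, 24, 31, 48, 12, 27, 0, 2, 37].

44 out-of-order pairs

Sweep left to right; for each value list the smaller values that follow it:
39: 11
14: 4
36: 8
10: 2
15: 3
24: 3
31: 4
48: 5
12: 2
27: 2
0: 0
2: 0
37: 0
Sum: 11 + 4 + 8 + 2 + 3 + 3 + 4 + 5 + 2 + 2 + 0 + 0 + 0 = 44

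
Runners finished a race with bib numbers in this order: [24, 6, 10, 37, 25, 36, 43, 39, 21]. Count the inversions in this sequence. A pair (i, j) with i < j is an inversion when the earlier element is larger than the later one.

Out-of-order pairs: 11

Element-by-element contributions:
24 → 6, 10, 21 → 3
6 → none → 0
10 → none → 0
37 → 25, 36, 21 → 3
25 → 21 → 1
36 → 21 → 1
43 → 39, 21 → 2
39 → 21 → 1
21 → none → 0
Sum: 3 + 0 + 0 + 3 + 1 + 1 + 2 + 1 + 0 = 11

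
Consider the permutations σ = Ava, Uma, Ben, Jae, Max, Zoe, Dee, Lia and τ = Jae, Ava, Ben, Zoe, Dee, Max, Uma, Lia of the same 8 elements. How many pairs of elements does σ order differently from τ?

9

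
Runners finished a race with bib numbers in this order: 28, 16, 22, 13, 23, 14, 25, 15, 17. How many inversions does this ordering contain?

For each element, count later entries that are smaller:
28: 8
16: 3
22: 4
13: 0
23: 3
14: 0
25: 2
15: 0
17: 0
Sum: 8 + 3 + 4 + 0 + 3 + 0 + 2 + 0 + 0 = 20

20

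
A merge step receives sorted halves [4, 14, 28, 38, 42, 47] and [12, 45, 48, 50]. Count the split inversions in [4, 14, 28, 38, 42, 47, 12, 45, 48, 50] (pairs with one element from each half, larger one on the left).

6

For each element r of the right run, count left-run elements greater than r:
r = 12: 14, 28, 38, 42, 47 → 5
r = 45: 47 → 1
r = 48: none → 0
r = 50: none → 0
Cross-inversions: 5 + 1 + 0 + 0 = 6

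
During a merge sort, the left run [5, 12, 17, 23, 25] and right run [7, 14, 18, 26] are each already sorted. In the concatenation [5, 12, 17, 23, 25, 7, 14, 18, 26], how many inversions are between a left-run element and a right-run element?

9

Count, for every r in R, how many entries of L exceed r:
r = 7: 12, 17, 23, 25 → 4
r = 14: 17, 23, 25 → 3
r = 18: 23, 25 → 2
r = 26: none → 0
Cross-inversions: 4 + 3 + 2 + 0 = 9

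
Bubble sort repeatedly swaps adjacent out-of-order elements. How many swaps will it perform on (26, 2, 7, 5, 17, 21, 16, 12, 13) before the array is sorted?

Each adjacent swap fixes exactly one inversion, so the minimum swap count equals the number of inversions.
Count inversions — for each element, later elements that are smaller:
26: 2, 7, 5, 17, 21, 16, 12, 13 → 8
2: none → 0
7: 5 → 1
5: none → 0
17: 16, 12, 13 → 3
21: 16, 12, 13 → 3
16: 12, 13 → 2
12: none → 0
13: none → 0
Total inversions: 8 + 0 + 1 + 0 + 3 + 3 + 2 + 0 + 0 = 17

There are 17 swaps.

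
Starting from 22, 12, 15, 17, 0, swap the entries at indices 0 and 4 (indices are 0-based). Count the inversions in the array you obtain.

0

Positions 0 and 4 hold 22 and 0; after swapping, the array is [0, 12, 15, 17, 22].
Count, for each position, how many later elements it exceeds:
0 → none → 0
12 → none → 0
15 → none → 0
17 → none → 0
22 → none → 0
Sum: 0 + 0 + 0 + 0 + 0 = 0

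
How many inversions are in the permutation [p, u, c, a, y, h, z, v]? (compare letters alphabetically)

Inversions: 10

Count, for each position, how many later elements it exceeds:
p: 3
u: 3
c: 1
a: 0
y: 2
h: 0
z: 1
v: 0
Sum: 3 + 3 + 1 + 0 + 2 + 0 + 1 + 0 = 10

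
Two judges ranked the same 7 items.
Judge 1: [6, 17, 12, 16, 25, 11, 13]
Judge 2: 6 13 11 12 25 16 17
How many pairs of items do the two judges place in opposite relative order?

Assign each item its position (1..7) in the first ordering, then rewrite the second ordering as that position sequence:
positions: 6→1, 17→2, 12→3, 16→4, 25→5, 11→6, 13→7
second ordering as positions: [1, 7, 6, 3, 5, 4, 2]
Discordant pairs = inversions in this position sequence.
1: 0
7: 6, 3, 5, 4, 2 → 5
6: 3, 5, 4, 2 → 4
3: 2 → 1
5: 4, 2 → 2
4: 2 → 1
2: 0
Total: 0 + 5 + 4 + 1 + 2 + 1 + 0 = 13

Discordant pairs: 13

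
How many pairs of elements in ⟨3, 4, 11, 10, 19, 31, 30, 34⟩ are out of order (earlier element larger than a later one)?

2 out-of-order pairs

Count, for each position, how many later elements it exceeds:
3 → none → 0
4 → none → 0
11 → 10 → 1
10 → none → 0
19 → none → 0
31 → 30 → 1
30 → none → 0
34 → none → 0
Sum: 0 + 0 + 1 + 0 + 0 + 1 + 0 + 0 = 2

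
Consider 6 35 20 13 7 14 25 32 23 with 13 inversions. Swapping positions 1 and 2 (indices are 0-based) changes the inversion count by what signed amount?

-1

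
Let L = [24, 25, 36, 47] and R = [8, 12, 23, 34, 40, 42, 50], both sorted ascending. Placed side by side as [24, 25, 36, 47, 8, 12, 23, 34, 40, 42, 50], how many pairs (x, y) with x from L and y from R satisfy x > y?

Count, for every r in R, how many entries of L exceed r:
r = 8: 24, 25, 36, 47 → 4
r = 12: 24, 25, 36, 47 → 4
r = 23: 24, 25, 36, 47 → 4
r = 34: 36, 47 → 2
r = 40: 47 → 1
r = 42: 47 → 1
r = 50: none → 0
Cross-inversions: 4 + 4 + 4 + 2 + 1 + 1 + 0 = 16

16 cross-inversions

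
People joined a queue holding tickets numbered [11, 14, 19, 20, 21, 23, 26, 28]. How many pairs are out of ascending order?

0

Count, for each position, how many later elements it exceeds:
11 → none → 0
14 → none → 0
19 → none → 0
20 → none → 0
21 → none → 0
23 → none → 0
26 → none → 0
28 → none → 0
Sum: 0 + 0 + 0 + 0 + 0 + 0 + 0 + 0 = 0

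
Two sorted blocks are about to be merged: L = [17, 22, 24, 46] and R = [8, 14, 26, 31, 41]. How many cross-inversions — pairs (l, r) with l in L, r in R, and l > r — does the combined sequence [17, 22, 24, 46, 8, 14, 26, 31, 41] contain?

There are 11 split inversions.

Count, for every r in R, how many entries of L exceed r:
r = 8: 17, 22, 24, 46 → 4
r = 14: 17, 22, 24, 46 → 4
r = 26: 46 → 1
r = 31: 46 → 1
r = 41: 46 → 1
Cross-inversions: 4 + 4 + 1 + 1 + 1 = 11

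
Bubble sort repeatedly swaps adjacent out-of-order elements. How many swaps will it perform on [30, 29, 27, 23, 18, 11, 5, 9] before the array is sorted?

The minimum number of adjacent swaps to sort an array equals its inversion count, since every such swap removes exactly one inversion.
Count inversions — for each element, later elements that are smaller:
30: 29, 27, 23, 18, 11, 5, 9 → 7
29: 27, 23, 18, 11, 5, 9 → 6
27: 23, 18, 11, 5, 9 → 5
23: 18, 11, 5, 9 → 4
18: 11, 5, 9 → 3
11: 5, 9 → 2
5: none → 0
9: none → 0
Total inversions: 7 + 6 + 5 + 4 + 3 + 2 + 0 + 0 = 27

Swaps: 27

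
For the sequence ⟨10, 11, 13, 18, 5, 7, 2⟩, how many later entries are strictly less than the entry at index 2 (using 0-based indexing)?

The element at index 2 is 13.
Elements after it: 18, 5, 7, 2
Those smaller than 13: 5, 7, 2

3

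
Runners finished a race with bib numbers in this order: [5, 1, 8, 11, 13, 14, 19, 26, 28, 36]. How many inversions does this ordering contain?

Element-by-element contributions:
5 → 1 → 1
1 → none → 0
8 → none → 0
11 → none → 0
13 → none → 0
14 → none → 0
19 → none → 0
26 → none → 0
28 → none → 0
36 → none → 0
Sum: 1 + 0 + 0 + 0 + 0 + 0 + 0 + 0 + 0 + 0 = 1

1 out-of-order pair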